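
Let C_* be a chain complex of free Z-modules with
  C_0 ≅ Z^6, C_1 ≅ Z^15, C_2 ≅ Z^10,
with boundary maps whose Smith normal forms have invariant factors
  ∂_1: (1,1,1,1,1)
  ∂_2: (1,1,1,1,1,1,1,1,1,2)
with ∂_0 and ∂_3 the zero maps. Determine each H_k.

H_0: b_0 = 6 − 0 − 5 = 1; torsion from ∂_1 factors > 1: none. So H_0 ≅ Z.
H_1: b_1 = 15 − 5 − 10 = 0; torsion from ∂_2 factors > 1: [2]. So H_1 ≅ Z/2Z.
H_2: b_2 = 10 − 10 − 0 = 0; torsion from ∂_3 factors > 1: none. So H_2 ≅ 0.

H_0 ≅ Z,  H_1 ≅ Z/2Z,  H_2 = 0.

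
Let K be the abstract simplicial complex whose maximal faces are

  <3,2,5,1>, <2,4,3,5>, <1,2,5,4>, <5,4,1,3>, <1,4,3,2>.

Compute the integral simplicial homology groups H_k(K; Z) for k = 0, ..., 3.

Order the vertices as 1 < 2 < 3 < 4 < 5. Listing each simplex with vertices in this order, K has dimension 3 with simplices:

  0-simplices (5): [1], [2], [3], [4], [5]
  1-simplices (10): [1,2], [1,3], [1,4], [1,5], [2,3], [2,4], [2,5], [3,4], [3,5], [4,5]
  2-simplices (10): [1,2,3], [1,2,4], [1,2,5], [1,3,4], [1,3,5], [1,4,5], [2,3,4], [2,3,5], [2,4,5], [3,4,5]
  3-simplices (5): [1,2,3,4], [1,2,3,5], [1,2,4,5], [1,3,4,5], [2,3,4,5]

giving chain groups C_0 ≅ Z^5, C_1 ≅ Z^10, C_2 ≅ Z^10, C_3 ≅ Z^5.

Boundary ∂_1: C_1 → C_0 sends each edge [p,q] (with p < q) to q − p. For instance
  ∂[2,3] = [3] − [2].
As a 5×10 matrix over Z this has rank 4, with invariant factors (1,1,1,1).

Boundary ∂_2: C_2 → C_1 sends each 2-simplex [p,q,r] to [q,r] − [p,r] + [p,q]. For instance
  ∂[1,3,5] = [3,5] − [1,5] + [1,3],
  ∂[2,3,5] = [3,5] − [2,5] + [2,3].
This gives a 10×10 integer matrix of rank 6; reducing to Smith normal form yields diagonal entries (1,1,1,1,1,1).

The boundary map ∂_3: C_3 → C_2 sends each 3-simplex σ to the alternating sum Σ_i (−1)^i (σ with its i-th vertex removed). For instance
  ∂[1,2,3,5] = [2,3,5] − [1,3,5] + [1,2,5] − [1,2,3],
  ∂[2,3,4,5] = [3,4,5] − [2,4,5] + [2,3,5] − [2,3,4].
The 10×5 boundary matrix has rank 4 and Smith normal form diag(1,1,1,1).

Computing H_k = (kernel of ∂_k) / (image of ∂_{k+1}):

  H_0: rank C_0 − rank ∂_1 = 5 − 4 = 1, and the invariant factors of ∂_1 are all 1, so H_0 = Z.
  H_1: rank ker ∂_1 − rank ∂_2 = (10 − 4) − 6 = 0, and the invariant factors of ∂_2 are all 1, so H_1 = 0.
  H_2: rank ker ∂_2 − rank ∂_3 = (10 − 6) − 4 = 0, and the invariant factors of ∂_3 are all 1, so H_2 = 0.
  H_3: rank ker ∂_3 − rank ∂_4 = (5 − 4) − 0 = 1, and there is no ∂_4, so H_3 = Z.

As a check, the Euler characteristic is 5 − 10 + 10 − 5 = 0, which agrees with 1 − 0 + 0 − 1 = 0.

H_0 ≅ Z,  H_1 = 0,  H_2 = 0,  H_3 ≅ Z.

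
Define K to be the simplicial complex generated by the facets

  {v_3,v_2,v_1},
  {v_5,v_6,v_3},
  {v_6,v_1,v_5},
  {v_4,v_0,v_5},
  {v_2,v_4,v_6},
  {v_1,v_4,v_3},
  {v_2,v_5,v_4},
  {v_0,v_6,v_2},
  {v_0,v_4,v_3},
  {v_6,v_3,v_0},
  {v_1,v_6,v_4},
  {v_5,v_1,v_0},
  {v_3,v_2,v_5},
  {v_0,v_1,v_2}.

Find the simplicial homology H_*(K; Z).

K has 7 vertices, 21 edges, 14 triangles.
rank ∂_0 = 0, rank ∂_1 = 6 ⇒ b_0 = 7 − 0 − 6 = 1; all invariant factors of ∂_1 are 1 so no torsion. So H_0 = Z.
rank ∂_1 = 6, rank ∂_2 = 13 ⇒ b_1 = 21 − 6 − 13 = 2; all invariant factors of ∂_2 are 1 so no torsion. So H_1 = Z^2.
rank ∂_2 = 13, rank ∂_3 = 0 ⇒ b_2 = 14 − 13 − 0 = 1. So H_2 = Z.

H_0 = Z,  H_1 = Z^2,  H_2 = Z.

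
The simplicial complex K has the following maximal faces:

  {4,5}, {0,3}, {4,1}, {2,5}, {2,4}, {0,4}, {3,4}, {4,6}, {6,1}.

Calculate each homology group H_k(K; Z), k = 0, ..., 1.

H_0 ≅ Z,  H_1 ≅ Z^3.

Take the total order 0 < 1 < 2 < 3 < 4 < 5 < 6 on the vertex set. Then K (dimension 1) consists of the simplices:

  0-simplices (7): [0], [1], [2], [3], [4], [5], [6]
  1-simplices (9): [0,3], [0,4], [1,4], [1,6], [2,4], [2,5], [3,4], [4,5], [4,6]

Hence C_0 ≅ Z^7, C_1 ≅ Z^9.

∂_1: C_1 → C_0 is given by ∂[p,q] = [q] − [p]. For instance
  ∂[1,4] = [4] − [1].
The resulting 7×9 matrix has rank 6, and its Smith normal form has invariant factors (1,1,1,1,1,1).

From H_k ≅ ker(∂_k) / im(∂_{k+1}) we obtain:

  H_0: rank C_0 − rank ∂_1 = 7 − 6 = 1, and the invariant factors of ∂_1 are all 1, so H_0 ≅ Z.
  H_1: rank ker ∂_1 − rank ∂_2 = (9 − 6) − 0 = 3, and there is no ∂_2, so H_1 ≅ Z^3.

As a check, the Euler characteristic is 7 − 9 = -2, which agrees with 1 − 3 = -2.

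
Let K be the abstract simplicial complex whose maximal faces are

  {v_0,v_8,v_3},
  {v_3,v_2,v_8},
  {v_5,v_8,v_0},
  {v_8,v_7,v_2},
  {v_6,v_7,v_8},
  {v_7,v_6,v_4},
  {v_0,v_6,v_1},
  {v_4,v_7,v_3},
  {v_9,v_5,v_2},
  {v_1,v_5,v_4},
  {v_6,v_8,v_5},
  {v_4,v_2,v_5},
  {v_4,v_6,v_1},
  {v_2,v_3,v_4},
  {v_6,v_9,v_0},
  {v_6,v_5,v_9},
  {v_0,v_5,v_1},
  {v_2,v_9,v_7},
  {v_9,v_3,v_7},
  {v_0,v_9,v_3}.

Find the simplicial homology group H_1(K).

H_1 ≅ Z ⊕ Z/2.

Fix the vertex order v_0 < v_1 < v_2 < v_3 < v_4 < v_5 < v_6 < v_7 < v_8 < v_9 and write every simplex with vertices in increasing order. Then dim K = 2 and the simplices of K are:

  0-simplices (10): [v_0], [v_1], [v_2], [v_3], [v_4], [v_5], [v_6], [v_7], [v_8], [v_9]
  1-simplices (30): (30 of them)
  2-simplices (20): (20 of them)

so the chain groups are C_0 ≅ Z^10, C_1 ≅ Z^30, C_2 ≅ Z^20.

∂_1: C_1 → C_0 sends each edge [p,q] (with p < q) to q − p.
This gives a 10×30 integer matrix of rank 9; reducing to Smith normal form yields diagonal entries (1,1,1,1,1,1,1,1,1).

∂_2: C_2 → C_1 acts by ∂[p,q,r] = [q,r] − [p,r] + [p,q]. For instance
  ∂[v_2,v_7,v_8] = [v_7,v_8] − [v_2,v_8] + [v_2,v_7],
  ∂[v_0,v_1,v_6] = [v_1,v_6] − [v_0,v_6] + [v_0,v_1].
The resulting 30×20 matrix has rank 20, and its Smith normal form has invariant factors (1,1,1,1,1,1,1,1,1,1,1,1,1,1,1,1,1,1,1,2).

From H_k ≅ ker(∂_k) / im(∂_{k+1}) we obtain:

  H_1: rank ker ∂_1 − rank ∂_2 = (30 − 9) − 20 = 1, and ∂_2 has invariant factor 2 > 1, so H_1 ≅ Z ⊕ Z/2.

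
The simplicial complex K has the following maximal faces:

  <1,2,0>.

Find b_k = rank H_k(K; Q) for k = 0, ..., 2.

We work with the vertex ordering 0 < 1 < 2. The simplices of K, each written with vertices in increasing order, are:

  0-simplices (3): [0], [1], [2]
  1-simplices (3): [0,1], [0,2], [1,2]
  2-simplices (1): [0,1,2]

so the chain groups are C_0 ≅ Z^3, C_1 ≅ Z^3, C_2 ≅ Z^1.

The boundary map ∂_1: C_1 → C_0 sends each edge [p,q] (with p < q) to q − p. For instance
  ∂[0,2] = [2] − [0].
This gives a 3×3 integer matrix of rank 2; reducing to Smith normal form yields diagonal entries (1,1).

∂_2: C_2 → C_1 acts by ∂[p,q,r] = [q,r] − [p,r] + [p,q]. For instance
  ∂[0,1,2] = [1,2] − [0,2] + [0,1].
The 3×1 boundary matrix has rank 1 and Smith normal form diag(1).

From H_k ≅ ker(∂_k) / im(∂_{k+1}) we obtain:

  H_0: rank C_0 − rank ∂_1 = 3 − 2 = 1, and the invariant factors of ∂_1 are all 1, so H_0 ≅ Z.
  H_1: rank ker ∂_1 − rank ∂_2 = (3 − 2) − 1 = 0, and the invariant factors of ∂_2 are all 1, so H_1 ≅ 0.
  H_2: rank ker ∂_2 − rank ∂_3 = (1 − 1) − 0 = 0, and there is no ∂_3, so H_2 ≅ 0.

(K is a triangulation of the 2-simplex.)

Hence the Betti numbers are b_0 = 1, b_1 = 0, b_2 = 0.

b_0 = 1, b_1 = 0, b_2 = 0.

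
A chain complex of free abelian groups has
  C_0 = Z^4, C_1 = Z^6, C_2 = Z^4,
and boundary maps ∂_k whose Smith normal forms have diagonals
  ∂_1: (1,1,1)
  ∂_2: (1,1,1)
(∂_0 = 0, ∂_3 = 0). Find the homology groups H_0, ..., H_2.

H_0: b_0 = 4 − 0 − 3 = 1; torsion from ∂_1 factors > 1: none. So H_0 ≅ Z.
H_1: b_1 = 6 − 3 − 3 = 0; torsion from ∂_2 factors > 1: none. So H_1 ≅ 0.
H_2: b_2 = 4 − 3 − 0 = 1; torsion from ∂_3 factors > 1: none. So H_2 ≅ Z.

H_0 ≅ Z,  H_1 = 0,  H_2 ≅ Z.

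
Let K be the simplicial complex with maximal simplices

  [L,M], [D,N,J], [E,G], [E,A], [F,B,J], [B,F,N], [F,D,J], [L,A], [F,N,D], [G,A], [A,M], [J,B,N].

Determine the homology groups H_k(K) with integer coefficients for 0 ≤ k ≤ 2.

H_0 = Z^2,  H_1 = Z^2,  H_2 = Z.

K has 10 vertices, 15 edges, 6 triangles.
rank ∂_0 = 0, rank ∂_1 = 8 ⇒ b_0 = 10 − 0 − 8 = 2; all invariant factors of ∂_1 are 1 so no torsion. So H_0 = Z^2.
rank ∂_1 = 8, rank ∂_2 = 5 ⇒ b_1 = 15 − 8 − 5 = 2; all invariant factors of ∂_2 are 1 so no torsion. So H_1 = Z^2.
rank ∂_2 = 5, rank ∂_3 = 0 ⇒ b_2 = 6 − 5 − 0 = 1. So H_2 = Z.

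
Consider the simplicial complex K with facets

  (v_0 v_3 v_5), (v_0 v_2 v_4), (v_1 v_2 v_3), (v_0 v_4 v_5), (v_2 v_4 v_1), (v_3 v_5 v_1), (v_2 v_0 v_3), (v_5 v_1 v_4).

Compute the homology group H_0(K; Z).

Take the total order v_0 < v_1 < v_2 < v_3 < v_4 < v_5 on the vertex set. Then K (dimension 2) consists of the simplices:

  0-simplices (6): [v_0], [v_1], [v_2], [v_3], [v_4], [v_5]
  1-simplices (12): [v_0,v_2], [v_0,v_3], [v_0,v_4], [v_0,v_5], [v_1,v_2], [v_1,v_3], [v_1,v_4], [v_1,v_5], [v_2,v_3], [v_2,v_4], [v_3,v_5], [v_4,v_5]
  2-simplices (8): [v_0,v_2,v_3], [v_0,v_2,v_4], [v_0,v_3,v_5], [v_0,v_4,v_5], [v_1,v_2,v_3], [v_1,v_2,v_4], [v_1,v_3,v_5], [v_1,v_4,v_5]

giving chain groups C_0 ≅ Z^6, C_1 ≅ Z^12, C_2 ≅ Z^8.

Boundary ∂_1: C_1 → C_0 maps an edge to its endpoints' difference, ∂[p,q] = q − p. For instance
  ∂[v_0,v_3] = [v_3] − [v_0].
This gives a 6×12 integer matrix of rank 5; reducing to Smith normal form yields diagonal entries (1,1,1,1,1).

Boundary ∂_2: C_2 → C_1 acts by ∂[p,q,r] = [q,r] − [p,r] + [p,q]. For instance
  ∂[v_0,v_3,v_5] = [v_3,v_5] − [v_0,v_5] + [v_0,v_3],
  ∂[v_0,v_2,v_3] = [v_2,v_3] − [v_0,v_3] + [v_0,v_2].
The 12×8 boundary matrix has rank 7 and Smith normal form diag(1,1,1,1,1,1,1).

Computing H_k = (kernel of ∂_k) / (image of ∂_{k+1}):

  H_0: rank C_0 − rank ∂_1 = 6 − 5 = 1, and the invariant factors of ∂_1 are all 1, so H_0 ≅ Z.

H_0 = Z.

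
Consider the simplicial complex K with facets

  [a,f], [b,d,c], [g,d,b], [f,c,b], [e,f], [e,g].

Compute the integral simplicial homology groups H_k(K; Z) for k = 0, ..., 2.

H_0 ≅ Z,  H_1 ≅ Z,  H_2 = 0.

We work with the vertex ordering a < b < c < d < e < f < g. The simplices of K, each written with vertices in increasing order, are:

  0-simplices (7): a, b, c, d, e, f, g
  1-simplices (10): af, bc, bd, bf, bg, cd, cf, dg, ef, eg
  2-simplices (3): bcd, bcf, bdg

Hence C_0 ≅ Z^7, C_1 ≅ Z^10, C_2 ≅ Z^3.

Boundary ∂_1: C_1 → C_0 is given by ∂[p,q] = [q] − [p].
This gives a 7×10 integer matrix of rank 6; reducing to Smith normal form yields diagonal entries (1,1,1,1,1,1).

∂_2: C_2 → C_1 acts by ∂[p,q,r] = [q,r] − [p,r] + [p,q]. For instance
  ∂bcf = cf − bf + bc,
  ∂bdg = dg − bg + bd.
The 10×3 boundary matrix has rank 3 and Smith normal form diag(1,1,1).

Computing H_k = (kernel of ∂_k) / (image of ∂_{k+1}):

  H_0: rank C_0 − rank ∂_1 = 7 − 6 = 1, and the invariant factors of ∂_1 are all 1, so H_0 ≅ Z.
  H_1: rank ker ∂_1 − rank ∂_2 = (10 − 6) − 3 = 1, and the invariant factors of ∂_2 are all 1, so H_1 ≅ Z.
  H_2: rank ker ∂_2 − rank ∂_3 = (3 − 3) − 0 = 0, and there is no ∂_3, so H_2 ≅ 0.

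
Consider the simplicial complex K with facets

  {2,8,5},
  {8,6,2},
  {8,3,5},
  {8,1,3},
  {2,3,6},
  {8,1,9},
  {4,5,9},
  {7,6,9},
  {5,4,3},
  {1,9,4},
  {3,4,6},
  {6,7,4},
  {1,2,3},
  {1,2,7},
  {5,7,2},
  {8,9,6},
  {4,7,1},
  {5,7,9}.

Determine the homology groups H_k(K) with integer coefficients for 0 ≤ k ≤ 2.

Order the vertices as 1 < 2 < 3 < 4 < 5 < 6 < 7 < 8 < 9. Listing each simplex with vertices in this order, K has dimension 2 with simplices:

  0-simplices (9): [1], [2], [3], [4], [5], [6], [7], [8], [9]
  1-simplices (27): (27 of them)
  2-simplices (18): [1,2,3], [1,2,7], [1,3,8], [1,4,7], [1,4,9], [1,8,9], [2,3,6], [2,5,7], [2,5,8], [2,6,8], [3,4,5], [3,4,6], [3,5,8], [4,5,9], [4,6,7], [5,7,9], [6,7,9], [6,8,9]

Hence C_0 ≅ Z^9, C_1 ≅ Z^27, C_2 ≅ Z^18.

The boundary map ∂_1: C_1 → C_0 sends each edge [p,q] (with p < q) to q − p. For instance
  ∂[1,9] = [9] − [1].
The resulting 9×27 matrix has rank 8, and its Smith normal form has invariant factors (1,1,1,1,1,1,1,1).

The boundary map ∂_2: C_2 → C_1 acts by ∂[p,q,r] = [q,r] − [p,r] + [p,q]. For instance
  ∂[3,5,8] = [5,8] − [3,8] + [3,5],
  ∂[3,4,5] = [4,5] − [3,5] + [3,4].
As a 27×18 matrix over Z this has rank 18, with invariant factors (1,1,1,1,1,1,1,1,1,1,1,1,1,1,1,1,1,2).

From H_k ≅ ker(∂_k) / im(∂_{k+1}) we obtain:

  H_0: rank C_0 − rank ∂_1 = 9 − 8 = 1, and the invariant factors of ∂_1 are all 1, so H_0 = Z.
  H_1: rank ker ∂_1 − rank ∂_2 = (27 − 8) − 18 = 1, and ∂_2 has invariant factor 2 > 1, so H_1 = Z ⊕ Z/2.
  H_2: rank ker ∂_2 − rank ∂_3 = (18 − 18) − 0 = 0, and there is no ∂_3, so H_2 = 0.

H_0 ≅ Z,  H_1 ≅ Z ⊕ Z/2,  H_2 = 0.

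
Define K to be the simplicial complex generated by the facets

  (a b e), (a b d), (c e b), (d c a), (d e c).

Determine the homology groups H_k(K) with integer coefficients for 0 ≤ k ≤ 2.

K has 5 vertices, 10 edges, 5 triangles.
rank ∂_0 = 0, rank ∂_1 = 4 ⇒ b_0 = 5 − 0 − 4 = 1; all invariant factors of ∂_1 are 1 so no torsion. So H_0 = Z.
rank ∂_1 = 4, rank ∂_2 = 5 ⇒ b_1 = 10 − 4 − 5 = 1; all invariant factors of ∂_2 are 1 so no torsion. So H_1 = Z.
rank ∂_2 = 5, rank ∂_3 = 0 ⇒ b_2 = 5 − 5 − 0 = 0. So H_2 = 0.

H_0 = Z,  H_1 = Z,  H_2 = 0.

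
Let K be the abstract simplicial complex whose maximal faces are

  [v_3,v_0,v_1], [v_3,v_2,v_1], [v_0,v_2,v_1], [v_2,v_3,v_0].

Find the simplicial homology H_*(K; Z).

H_0 = Z,  H_1 = 0,  H_2 = Z.

K has 4 vertices, 6 edges, 4 triangles.
rank ∂_0 = 0, rank ∂_1 = 3 ⇒ b_0 = 4 − 0 − 3 = 1; all invariant factors of ∂_1 are 1 so no torsion. So H_0 = Z.
rank ∂_1 = 3, rank ∂_2 = 3 ⇒ b_1 = 6 − 3 − 3 = 0; all invariant factors of ∂_2 are 1 so no torsion. So H_1 = 0.
rank ∂_2 = 3, rank ∂_3 = 0 ⇒ b_2 = 4 − 3 − 0 = 1. So H_2 = Z.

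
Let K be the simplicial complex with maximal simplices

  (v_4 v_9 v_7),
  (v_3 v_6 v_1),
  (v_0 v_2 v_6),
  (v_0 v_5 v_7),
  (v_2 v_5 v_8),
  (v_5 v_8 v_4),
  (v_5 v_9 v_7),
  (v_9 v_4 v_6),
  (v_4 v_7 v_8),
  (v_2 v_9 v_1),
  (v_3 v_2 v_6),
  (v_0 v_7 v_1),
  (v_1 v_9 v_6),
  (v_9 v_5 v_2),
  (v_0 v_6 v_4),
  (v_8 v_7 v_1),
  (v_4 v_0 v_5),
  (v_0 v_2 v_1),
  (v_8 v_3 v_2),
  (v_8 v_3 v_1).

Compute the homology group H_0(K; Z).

H_0 = Z.

Take the total order v_0 < v_1 < v_2 < v_3 < v_4 < v_5 < v_6 < v_7 < v_8 < v_9 on the vertex set. Then K (dimension 2) consists of the simplices:

  0-simplices (10): [v_0], [v_1], [v_2], [v_3], [v_4], [v_5], [v_6], [v_7], [v_8], [v_9]
  1-simplices (30): (30 of them)
  2-simplices (20): (20 of them)

so the chain groups are C_0 ≅ Z^10, C_1 ≅ Z^30, C_2 ≅ Z^20.

∂_1: C_1 → C_0 maps an edge to its endpoints' difference, ∂[p,q] = q − p.
The resulting 10×30 matrix has rank 9, and its Smith normal form has invariant factors (1,1,1,1,1,1,1,1,1).

The boundary map ∂_2: C_2 → C_1 maps a triangle to the signed sum of its edges. For instance
  ∂[v_0,v_2,v_6] = [v_2,v_6] − [v_0,v_6] + [v_0,v_2],
  ∂[v_0,v_4,v_6] = [v_4,v_6] − [v_0,v_6] + [v_0,v_4].
This gives a 30×20 integer matrix of rank 20; reducing to Smith normal form yields diagonal entries (1,1,1,1,1,1,1,1,1,1,1,1,1,1,1,1,1,1,1,2).

Reading off H_k = ker ∂_k / im ∂_{k+1}:

  H_0: rank C_0 − rank ∂_1 = 10 − 9 = 1, and the invariant factors of ∂_1 are all 1, so H_0 = Z.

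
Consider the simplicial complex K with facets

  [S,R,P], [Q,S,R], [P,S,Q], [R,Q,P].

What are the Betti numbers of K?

Take the total order P < Q < R < S on the vertex set. Then K (dimension 2) consists of the simplices:

  0-simplices (4): P, Q, R, S
  1-simplices (6): PQ, PR, PS, QR, QS, RS
  2-simplices (4): PQR, PQS, PRS, QRS

Hence C_0 ≅ Z^4, C_1 ≅ Z^6, C_2 ≅ Z^4.

The boundary map ∂_1: C_1 → C_0 maps an edge to its endpoints' difference, ∂[p,q] = q − p. For instance
  ∂PQ = Q − P.
The 4×6 boundary matrix has rank 3 and Smith normal form diag(1,1,1).

∂_2: C_2 → C_1 sends each 2-simplex [p,q,r] to [q,r] − [p,r] + [p,q]. For instance
  ∂PQR = QR − PR + PQ,
  ∂PRS = RS − PS + PR.
The resulting 6×4 matrix has rank 3, and its Smith normal form has invariant factors (1,1,1).

Computing H_k = (kernel of ∂_k) / (image of ∂_{k+1}):

  H_0: rank C_0 − rank ∂_1 = 4 − 3 = 1, and the invariant factors of ∂_1 are all 1, so H_0 ≅ Z.
  H_1: rank ker ∂_1 − rank ∂_2 = (6 − 3) − 3 = 0, and the invariant factors of ∂_2 are all 1, so H_1 ≅ 0.
  H_2: rank ker ∂_2 − rank ∂_3 = (4 − 3) − 0 = 1, and there is no ∂_3, so H_2 ≅ Z.

Hence the Betti numbers are b_0 = 1, b_1 = 0, b_2 = 1.

b_0 = 1, b_1 = 0, b_2 = 1.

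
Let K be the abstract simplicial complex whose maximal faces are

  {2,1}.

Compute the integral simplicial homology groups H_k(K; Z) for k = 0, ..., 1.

H_0 ≅ Z,  H_1 = 0.

Order the vertices as 1 < 2. Listing each simplex with vertices in this order, K has dimension 1 with simplices:

  0-simplices (2): [1], [2]
  1-simplices (1): [1,2]

giving chain groups C_0 ≅ Z^2, C_1 ≅ Z^1.

∂_1: C_1 → C_0 maps an edge to its endpoints' difference, ∂[p,q] = q − p. For instance
  ∂[1,2] = [2] − [1].
As a 2×1 matrix over Z this has rank 1, with invariant factors (1).

Reading off H_k = ker ∂_k / im ∂_{k+1}:

  H_0: rank C_0 − rank ∂_1 = 2 − 1 = 1, and the invariant factors of ∂_1 are all 1, so H_0 = Z.
  H_1: rank ker ∂_1 − rank ∂_2 = (1 − 1) − 0 = 0, and there is no ∂_2, so H_1 = 0.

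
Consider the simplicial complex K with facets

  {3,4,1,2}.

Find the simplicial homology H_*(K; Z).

We work with the vertex ordering 1 < 2 < 3 < 4. The simplices of K, each written with vertices in increasing order, are:

  0-simplices (4): [1], [2], [3], [4]
  1-simplices (6): [1,2], [1,3], [1,4], [2,3], [2,4], [3,4]
  2-simplices (4): [1,2,3], [1,2,4], [1,3,4], [2,3,4]
  3-simplices (1): [1,2,3,4]

giving chain groups C_0 ≅ Z^4, C_1 ≅ Z^6, C_2 ≅ Z^4, C_3 ≅ Z^1.

The boundary map ∂_1: C_1 → C_0 maps an edge to its endpoints' difference, ∂[p,q] = q − p.
The resulting 4×6 matrix has rank 3, and its Smith normal form has invariant factors (1,1,1).

Boundary ∂_2: C_2 → C_1 acts by ∂[p,q,r] = [q,r] − [p,r] + [p,q]. For instance
  ∂[1,2,3] = [2,3] − [1,3] + [1,2],
  ∂[2,3,4] = [3,4] − [2,4] + [2,3].
The resulting 6×4 matrix has rank 3, and its Smith normal form has invariant factors (1,1,1).

∂_3: C_3 → C_2 sends each 3-simplex σ to the alternating sum Σ_i (−1)^i (σ with its i-th vertex removed). For instance
  ∂[1,2,3,4] = [2,3,4] − [1,3,4] + [1,2,4] − [1,2,3].
As a 4×1 matrix over Z this has rank 1, with invariant factors (1).

From H_k ≅ ker(∂_k) / im(∂_{k+1}) we obtain:

  H_0: rank C_0 − rank ∂_1 = 4 − 3 = 1, and the invariant factors of ∂_1 are all 1, so H_0 ≅ Z.
  H_1: rank ker ∂_1 − rank ∂_2 = (6 − 3) − 3 = 0, and the invariant factors of ∂_2 are all 1, so H_1 ≅ 0.
  H_2: rank ker ∂_2 − rank ∂_3 = (4 − 3) − 1 = 0, and the invariant factors of ∂_3 are all 1, so H_2 ≅ 0.
  H_3: rank ker ∂_3 − rank ∂_4 = (1 − 1) − 0 = 0, and there is no ∂_4, so H_3 ≅ 0.

As a check, the Euler characteristic is 4 − 6 + 4 − 1 = 1, which agrees with 1 − 0 + 0 − 0 = 1.

H_0 = Z,  H_1 = 0,  H_2 = 0,  H_3 = 0.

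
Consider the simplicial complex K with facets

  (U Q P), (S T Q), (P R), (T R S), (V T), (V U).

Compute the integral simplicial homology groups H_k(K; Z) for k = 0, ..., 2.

K has 7 vertices, 11 edges, 3 triangles.
rank ∂_0 = 0, rank ∂_1 = 6 ⇒ b_0 = 7 − 0 − 6 = 1; all invariant factors of ∂_1 are 1 so no torsion. So H_0 = Z.
rank ∂_1 = 6, rank ∂_2 = 3 ⇒ b_1 = 11 − 6 − 3 = 2; all invariant factors of ∂_2 are 1 so no torsion. So H_1 = Z^2.
rank ∂_2 = 3, rank ∂_3 = 0 ⇒ b_2 = 3 − 3 − 0 = 0. So H_2 = 0.

H_0 ≅ Z,  H_1 ≅ Z^2,  H_2 = 0.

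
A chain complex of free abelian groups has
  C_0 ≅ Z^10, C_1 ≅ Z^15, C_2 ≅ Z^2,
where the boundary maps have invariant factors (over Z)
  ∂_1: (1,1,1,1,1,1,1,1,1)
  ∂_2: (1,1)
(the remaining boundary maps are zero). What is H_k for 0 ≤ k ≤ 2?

H_0 = Z,  H_1 = Z^4,  H_2 = 0.

H_0: b_0 = 10 − 0 − 9 = 1; torsion from ∂_1 factors > 1: none. So H_0 = Z.
H_1: b_1 = 15 − 9 − 2 = 4; torsion from ∂_2 factors > 1: none. So H_1 = Z^4.
H_2: b_2 = 2 − 2 − 0 = 0; torsion from ∂_3 factors > 1: none. So H_2 = 0.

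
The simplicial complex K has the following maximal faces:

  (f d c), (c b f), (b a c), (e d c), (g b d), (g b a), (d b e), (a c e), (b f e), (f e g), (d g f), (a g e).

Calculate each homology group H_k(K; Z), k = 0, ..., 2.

Fix the vertex order a < b < c < d < e < f < g and write every simplex with vertices in increasing order. Then dim K = 2 and the simplices of K are:

  0-simplices (7): a, b, c, d, e, f, g
  1-simplices (18): ab, ac, ae, ag, bc, bd, be, bf, bg, cd, ce, cf, de, df, dg, ef, eg, fg
  2-simplices (12): abc, abg, ace, aeg, bcf, bde, bdg, bef, cde, cdf, dfg, efg

so the chain groups are C_0 ≅ Z^7, C_1 ≅ Z^18, C_2 ≅ Z^12.

∂_1: C_1 → C_0 is given by ∂[p,q] = [q] − [p]. For instance
  ∂ag = g − a.
This gives a 7×18 integer matrix of rank 6; reducing to Smith normal form yields diagonal entries (1,1,1,1,1,1).

Boundary ∂_2: C_2 → C_1 acts by ∂[p,q,r] = [q,r] − [p,r] + [p,q]. For instance
  ∂aeg = eg − ag + ae,
  ∂cdf = df − cf + cd.
As a 18×12 matrix over Z this has rank 12, with invariant factors (1,1,1,1,1,1,1,1,1,1,1,2).

Computing H_k = (kernel of ∂_k) / (image of ∂_{k+1}):

  H_0: rank C_0 − rank ∂_1 = 7 − 6 = 1, and the invariant factors of ∂_1 are all 1, so H_0 ≅ Z.
  H_1: rank ker ∂_1 − rank ∂_2 = (18 − 6) − 12 = 0, and ∂_2 has invariant factor 2 > 1, so H_1 ≅ Z/2.
  H_2: rank ker ∂_2 − rank ∂_3 = (12 − 12) − 0 = 0, and there is no ∂_3, so H_2 ≅ 0.

(K is a triangulation of the real projective plane RP^2.)

H_0 ≅ Z,  H_1 ≅ Z/2,  H_2 = 0.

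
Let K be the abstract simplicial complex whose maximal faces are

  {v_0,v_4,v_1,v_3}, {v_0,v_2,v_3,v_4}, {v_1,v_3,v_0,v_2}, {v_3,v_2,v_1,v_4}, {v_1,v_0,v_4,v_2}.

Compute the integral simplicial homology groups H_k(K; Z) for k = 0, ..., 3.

H_0 ≅ Z,  H_1 = 0,  H_2 = 0,  H_3 ≅ Z.

We work with the vertex ordering v_0 < v_1 < v_2 < v_3 < v_4. The simplices of K, each written with vertices in increasing order, are:

  0-simplices (5): [v_0], [v_1], [v_2], [v_3], [v_4]
  1-simplices (10): [v_0,v_1], [v_0,v_2], [v_0,v_3], [v_0,v_4], [v_1,v_2], [v_1,v_3], [v_1,v_4], [v_2,v_3], [v_2,v_4], [v_3,v_4]
  2-simplices (10): [v_0,v_1,v_2], [v_0,v_1,v_3], [v_0,v_1,v_4], [v_0,v_2,v_3], [v_0,v_2,v_4], [v_0,v_3,v_4], [v_1,v_2,v_3], [v_1,v_2,v_4], [v_1,v_3,v_4], [v_2,v_3,v_4]
  3-simplices (5): [v_0,v_1,v_2,v_3], [v_0,v_1,v_2,v_4], [v_0,v_1,v_3,v_4], [v_0,v_2,v_3,v_4], [v_1,v_2,v_3,v_4]

so the chain groups are C_0 ≅ Z^5, C_1 ≅ Z^10, C_2 ≅ Z^10, C_3 ≅ Z^5.

∂_1: C_1 → C_0 maps an edge to its endpoints' difference, ∂[p,q] = q − p.
As a 5×10 matrix over Z this has rank 4, with invariant factors (1,1,1,1).

Boundary ∂_2: C_2 → C_1 sends each 2-simplex [p,q,r] to [q,r] − [p,r] + [p,q]. For instance
  ∂[v_0,v_1,v_2] = [v_1,v_2] − [v_0,v_2] + [v_0,v_1],
  ∂[v_2,v_3,v_4] = [v_3,v_4] − [v_2,v_4] + [v_2,v_3].
The 10×10 boundary matrix has rank 6 and Smith normal form diag(1,1,1,1,1,1).

∂_3: C_3 → C_2 sends each 3-simplex σ to the alternating sum Σ_i (−1)^i (σ with its i-th vertex removed). For instance
  ∂[v_1,v_2,v_3,v_4] = [v_2,v_3,v_4] − [v_1,v_3,v_4] + [v_1,v_2,v_4] − [v_1,v_2,v_3],
  ∂[v_0,v_2,v_3,v_4] = [v_2,v_3,v_4] − [v_0,v_3,v_4] + [v_0,v_2,v_4] − [v_0,v_2,v_3].
This gives a 10×5 integer matrix of rank 4; reducing to Smith normal form yields diagonal entries (1,1,1,1).

Now H_k = ker ∂_k / im ∂_{k+1}, so:

  H_0: rank C_0 − rank ∂_1 = 5 − 4 = 1, and the invariant factors of ∂_1 are all 1, so H_0 ≅ Z.
  H_1: rank ker ∂_1 − rank ∂_2 = (10 − 4) − 6 = 0, and the invariant factors of ∂_2 are all 1, so H_1 ≅ 0.
  H_2: rank ker ∂_2 − rank ∂_3 = (10 − 6) − 4 = 0, and the invariant factors of ∂_3 are all 1, so H_2 ≅ 0.
  H_3: rank ker ∂_3 − rank ∂_4 = (5 − 4) − 0 = 1, and there is no ∂_4, so H_3 ≅ Z.

As a check, the Euler characteristic is 5 − 10 + 10 − 5 = 0, which agrees with 1 − 0 + 0 − 1 = 0.
(K is a triangulation of the 3-sphere S^3.)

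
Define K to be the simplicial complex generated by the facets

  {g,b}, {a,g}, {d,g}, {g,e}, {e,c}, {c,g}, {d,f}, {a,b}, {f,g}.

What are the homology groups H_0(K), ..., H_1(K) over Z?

Take the total order a < b < c < d < e < f < g on the vertex set. Then K (dimension 1) consists of the simplices:

  0-simplices (7): a, b, c, d, e, f, g
  1-simplices (9): ab, ag, bg, ce, cg, df, dg, eg, fg

Hence C_0 ≅ Z^7, C_1 ≅ Z^9.

Boundary ∂_1: C_1 → C_0 is given by ∂[p,q] = [q] − [p]. For instance
  ∂eg = g − e.
As a 7×9 matrix over Z this has rank 6, with invariant factors (1,1,1,1,1,1).

From H_k ≅ ker(∂_k) / im(∂_{k+1}) we obtain:

  H_0: rank C_0 − rank ∂_1 = 7 − 6 = 1, and the invariant factors of ∂_1 are all 1, so H_0 ≅ Z.
  H_1: rank ker ∂_1 − rank ∂_2 = (9 − 6) − 0 = 3, and there is no ∂_2, so H_1 ≅ Z^3.

As a check, the Euler characteristic is 7 − 9 = -2, which agrees with 1 − 3 = -2.

H_0 ≅ Z,  H_1 ≅ Z^3.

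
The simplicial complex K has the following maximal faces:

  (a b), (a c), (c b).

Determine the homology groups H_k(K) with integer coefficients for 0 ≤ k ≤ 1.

Fix the vertex order a < b < c and write every simplex with vertices in increasing order. Then dim K = 1 and the simplices of K are:

  0-simplices (3): a, b, c
  1-simplices (3): ab, ac, bc

Hence C_0 ≅ Z^3, C_1 ≅ Z^3.

∂_1: C_1 → C_0 is given by ∂[p,q] = [q] − [p]. For instance
  ∂bc = c − b.
The 3×3 boundary matrix has rank 2 and Smith normal form diag(1,1).

Now H_k = ker ∂_k / im ∂_{k+1}, so:

  H_0: rank C_0 − rank ∂_1 = 3 − 2 = 1, and the invariant factors of ∂_1 are all 1, so H_0 = Z.
  H_1: rank ker ∂_1 − rank ∂_2 = (3 − 2) − 0 = 1, and there is no ∂_2, so H_1 = Z.

As a check, the Euler characteristic is 3 − 3 = 0, which agrees with 1 − 1 = 0.

H_0 = Z,  H_1 = Z.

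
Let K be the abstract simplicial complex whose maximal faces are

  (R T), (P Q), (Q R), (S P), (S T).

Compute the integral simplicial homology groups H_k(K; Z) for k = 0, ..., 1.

H_0 ≅ Z,  H_1 ≅ Z.

Order the vertices as P < Q < R < S < T. Listing each simplex with vertices in this order, K has dimension 1 with simplices:

  0-simplices (5): P, Q, R, S, T
  1-simplices (5): PQ, PS, QR, RT, ST

giving chain groups C_0 ≅ Z^5, C_1 ≅ Z^5.

∂_1: C_1 → C_0 maps an edge to its endpoints' difference, ∂[p,q] = q − p. For instance
  ∂RT = T − R.
This gives a 5×5 integer matrix of rank 4; reducing to Smith normal form yields diagonal entries (1,1,1,1).

Reading off H_k = ker ∂_k / im ∂_{k+1}:

  H_0: rank C_0 − rank ∂_1 = 5 − 4 = 1, and the invariant factors of ∂_1 are all 1, so H_0 ≅ Z.
  H_1: rank ker ∂_1 − rank ∂_2 = (5 − 4) − 0 = 1, and there is no ∂_2, so H_1 ≅ Z.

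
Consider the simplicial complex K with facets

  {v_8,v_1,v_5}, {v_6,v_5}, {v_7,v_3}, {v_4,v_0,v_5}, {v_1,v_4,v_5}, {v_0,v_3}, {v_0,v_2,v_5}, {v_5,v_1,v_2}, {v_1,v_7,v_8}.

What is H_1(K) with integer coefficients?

H_1 = Z.

Take the total order v_0 < v_1 < v_2 < v_3 < v_4 < v_5 < v_6 < v_7 < v_8 on the vertex set. Then K (dimension 2) consists of the simplices:

  0-simplices (9): [v_0], [v_1], [v_2], [v_3], [v_4], [v_5], [v_6], [v_7], [v_8]
  1-simplices (15): (15 of them)
  2-simplices (6): [v_0,v_2,v_5], [v_0,v_4,v_5], [v_1,v_2,v_5], [v_1,v_4,v_5], [v_1,v_5,v_8], [v_1,v_7,v_8]

Hence C_0 ≅ Z^9, C_1 ≅ Z^15, C_2 ≅ Z^6.

Boundary ∂_1: C_1 → C_0 sends each edge [p,q] (with p < q) to q − p. For instance
  ∂[v_3,v_7] = [v_7] − [v_3].
This gives a 9×15 integer matrix of rank 8; reducing to Smith normal form yields diagonal entries (1,1,1,1,1,1,1,1).

∂_2: C_2 → C_1 sends each 2-simplex [p,q,r] to [q,r] − [p,r] + [p,q]. For instance
  ∂[v_1,v_7,v_8] = [v_7,v_8] − [v_1,v_8] + [v_1,v_7],
  ∂[v_0,v_2,v_5] = [v_2,v_5] − [v_0,v_5] + [v_0,v_2].
This gives a 15×6 integer matrix of rank 6; reducing to Smith normal form yields diagonal entries (1,1,1,1,1,1).

Computing H_k = (kernel of ∂_k) / (image of ∂_{k+1}):

  H_1: rank ker ∂_1 − rank ∂_2 = (15 − 8) − 6 = 1, and the invariant factors of ∂_2 are all 1, so H_1 ≅ Z.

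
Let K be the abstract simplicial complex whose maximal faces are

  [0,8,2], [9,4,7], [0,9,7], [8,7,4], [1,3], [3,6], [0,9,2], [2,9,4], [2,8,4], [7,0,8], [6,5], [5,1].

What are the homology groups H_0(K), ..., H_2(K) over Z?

H_0 = Z^2,  H_1 = Z,  H_2 = Z.

Fix the vertex order 0 < 1 < 2 < 3 < 4 < 5 < 6 < 7 < 8 < 9 and write every simplex with vertices in increasing order. Then dim K = 2 and the simplices of K are:

  0-simplices (10): [0], [1], [2], [3], [4], [5], [6], [7], [8], [9]
  1-simplices (16): [0,2], [0,7], [0,8], [0,9], [1,3], [1,5], [2,4], [2,8], [2,9], [3,6], [4,7], [4,8], [4,9], [5,6], [7,8], [7,9]
  2-simplices (8): [0,2,8], [0,2,9], [0,7,8], [0,7,9], [2,4,8], [2,4,9], [4,7,8], [4,7,9]

so the chain groups are C_0 ≅ Z^10, C_1 ≅ Z^16, C_2 ≅ Z^8.

The boundary map ∂_1: C_1 → C_0 is given by ∂[p,q] = [q] − [p].
This gives a 10×16 integer matrix of rank 8; reducing to Smith normal form yields diagonal entries (1,1,1,1,1,1,1,1).

∂_2: C_2 → C_1 acts by ∂[p,q,r] = [q,r] − [p,r] + [p,q]. For instance
  ∂[0,7,9] = [7,9] − [0,9] + [0,7],
  ∂[4,7,8] = [7,8] − [4,8] + [4,7].
This gives a 16×8 integer matrix of rank 7; reducing to Smith normal form yields diagonal entries (1,1,1,1,1,1,1).

Computing H_k = (kernel of ∂_k) / (image of ∂_{k+1}):

  H_0: rank C_0 − rank ∂_1 = 10 − 8 = 2, and the invariant factors of ∂_1 are all 1, so H_0 = Z^2.
  H_1: rank ker ∂_1 − rank ∂_2 = (16 − 8) − 7 = 1, and the invariant factors of ∂_2 are all 1, so H_1 = Z.
  H_2: rank ker ∂_2 − rank ∂_3 = (8 − 7) − 0 = 1, and there is no ∂_3, so H_2 = Z.

As a check, the Euler characteristic is 10 − 16 + 8 = 2, which agrees with 2 − 1 + 1 = 2.
(K is a triangulation of the disjoint union of the circle S^1 and the 2-sphere S^2.)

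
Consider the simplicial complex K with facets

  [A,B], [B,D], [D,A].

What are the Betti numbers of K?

b_0 = 1, b_1 = 1.

Order the vertices as A < B < D. Listing each simplex with vertices in this order, K has dimension 1 with simplices:

  0-simplices (3): A, B, D
  1-simplices (3): AB, AD, BD

so the chain groups are C_0 ≅ Z^3, C_1 ≅ Z^3.

∂_1: C_1 → C_0 is given by ∂[p,q] = [q] − [p].
The resulting 3×3 matrix has rank 2, and its Smith normal form has invariant factors (1,1).

Reading off H_k = ker ∂_k / im ∂_{k+1}:

  H_0: rank C_0 − rank ∂_1 = 3 − 2 = 1, and the invariant factors of ∂_1 are all 1, so H_0 = Z.
  H_1: rank ker ∂_1 − rank ∂_2 = (3 − 2) − 0 = 1, and there is no ∂_2, so H_1 = Z.

As a check, the Euler characteristic is 3 − 3 = 0, which agrees with 1 − 1 = 0.
(K is a triangulation of the circle S^1.)

Hence the Betti numbers are b_0 = 1, b_1 = 1.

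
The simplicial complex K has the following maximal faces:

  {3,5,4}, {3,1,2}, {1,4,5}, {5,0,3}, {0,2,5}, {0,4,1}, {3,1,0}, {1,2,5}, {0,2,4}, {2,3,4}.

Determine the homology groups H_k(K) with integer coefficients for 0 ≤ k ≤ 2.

K has 6 vertices, 15 edges, 10 triangles.
rank ∂_0 = 0, rank ∂_1 = 5 ⇒ b_0 = 6 − 0 − 5 = 1; all invariant factors of ∂_1 are 1 so no torsion. So H_0 ≅ Z.
rank ∂_1 = 5, rank ∂_2 = 10 ⇒ b_1 = 15 − 5 − 10 = 0; ∂_2 has invariant factor(s) [2] giving torsion. So H_1 ≅ Z/2.
rank ∂_2 = 10, rank ∂_3 = 0 ⇒ b_2 = 10 − 10 − 0 = 0. So H_2 ≅ 0.

H_0 ≅ Z,  H_1 ≅ Z/2,  H_2 = 0.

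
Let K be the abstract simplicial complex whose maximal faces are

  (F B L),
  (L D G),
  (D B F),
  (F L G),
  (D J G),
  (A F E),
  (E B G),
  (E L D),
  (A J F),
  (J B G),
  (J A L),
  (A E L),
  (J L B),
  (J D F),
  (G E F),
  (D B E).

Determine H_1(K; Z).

Fix the vertex order A < B < D < E < F < G < J < L and write every simplex with vertices in increasing order. Then dim K = 2 and the simplices of K are:

  0-simplices (8): A, B, D, E, F, G, J, L
  1-simplices (24): AE, AF, AJ, AL, BD, BE, BF, BG, BJ, BL, DE, DF, DG, DJ, DL, EF, EG, EL, FG, FJ, FL, GJ, GL, JL
  2-simplices (16): AEF, AEL, AFJ, AJL, BDE, BDF, BEG, BFL, BGJ, BJL, DEL, DFJ, DGJ, DGL, EFG, FGL

so the chain groups are C_0 ≅ Z^8, C_1 ≅ Z^24, C_2 ≅ Z^16.

Boundary ∂_1: C_1 → C_0 is given by ∂[p,q] = [q] − [p].
This gives a 8×24 integer matrix of rank 7; reducing to Smith normal form yields diagonal entries (1,1,1,1,1,1,1).

The boundary map ∂_2: C_2 → C_1 maps a triangle to the signed sum of its edges. For instance
  ∂DGL = GL − DL + DG,
  ∂BJL = JL − BL + BJ.
This gives a 24×16 integer matrix of rank 15; reducing to Smith normal form yields diagonal entries (1,1,1,1,1,1,1,1,1,1,1,1,1,1,1).

Computing H_k = (kernel of ∂_k) / (image of ∂_{k+1}):

  H_1: rank ker ∂_1 − rank ∂_2 = (24 − 7) − 15 = 2, and the invariant factors of ∂_2 are all 1, so H_1 ≅ Z^2.

(K is a triangulation of the torus T^2.)

H_1 = Z^2.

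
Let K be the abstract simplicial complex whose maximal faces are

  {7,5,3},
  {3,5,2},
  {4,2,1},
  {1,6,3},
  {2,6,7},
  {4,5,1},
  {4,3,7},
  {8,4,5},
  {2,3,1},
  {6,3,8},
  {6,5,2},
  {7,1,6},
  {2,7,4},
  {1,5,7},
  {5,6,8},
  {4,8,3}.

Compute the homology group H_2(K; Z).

H_2 ≅ Z.

Order the vertices as 1 < 2 < 3 < 4 < 5 < 6 < 7 < 8. Listing each simplex with vertices in this order, K has dimension 2 with simplices:

  0-simplices (8): [1], [2], [3], [4], [5], [6], [7], [8]
  1-simplices (24): (24 of them)
  2-simplices (16): [1,2,3], [1,2,4], [1,3,6], [1,4,5], [1,5,7], [1,6,7], [2,3,5], [2,4,7], [2,5,6], [2,6,7], [3,4,7], [3,4,8], [3,5,7], [3,6,8], [4,5,8], [5,6,8]

so the chain groups are C_0 ≅ Z^8, C_1 ≅ Z^24, C_2 ≅ Z^16.

Boundary ∂_1: C_1 → C_0 is given by ∂[p,q] = [q] − [p]. For instance
  ∂[2,5] = [5] − [2].
The 8×24 boundary matrix has rank 7 and Smith normal form diag(1,1,1,1,1,1,1).

The boundary map ∂_2: C_2 → C_1 maps a triangle to the signed sum of its edges. For instance
  ∂[1,4,5] = [4,5] − [1,5] + [1,4],
  ∂[2,3,5] = [3,5] − [2,5] + [2,3].
This gives a 24×16 integer matrix of rank 15; reducing to Smith normal form yields diagonal entries (1,1,1,1,1,1,1,1,1,1,1,1,1,1,1).

Now H_k = ker ∂_k / im ∂_{k+1}, so:

  H_2: rank ker ∂_2 − rank ∂_3 = (16 − 15) − 0 = 1, and there is no ∂_3, so H_2 = Z.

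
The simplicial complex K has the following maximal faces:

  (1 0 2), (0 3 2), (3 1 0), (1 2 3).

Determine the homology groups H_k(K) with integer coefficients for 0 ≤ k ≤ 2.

Fix the vertex order 0 < 1 < 2 < 3 and write every simplex with vertices in increasing order. Then dim K = 2 and the simplices of K are:

  0-simplices (4): [0], [1], [2], [3]
  1-simplices (6): [0,1], [0,2], [0,3], [1,2], [1,3], [2,3]
  2-simplices (4): [0,1,2], [0,1,3], [0,2,3], [1,2,3]

so the chain groups are C_0 ≅ Z^4, C_1 ≅ Z^6, C_2 ≅ Z^4.

The boundary map ∂_1: C_1 → C_0 sends each edge [p,q] (with p < q) to q − p.
This gives a 4×6 integer matrix of rank 3; reducing to Smith normal form yields diagonal entries (1,1,1).

Boundary ∂_2: C_2 → C_1 sends each 2-simplex [p,q,r] to [q,r] − [p,r] + [p,q]. For instance
  ∂[0,1,2] = [1,2] − [0,2] + [0,1],
  ∂[0,2,3] = [2,3] − [0,3] + [0,2].
The 6×4 boundary matrix has rank 3 and Smith normal form diag(1,1,1).

Computing H_k = (kernel of ∂_k) / (image of ∂_{k+1}):

  H_0: rank C_0 − rank ∂_1 = 4 − 3 = 1, and the invariant factors of ∂_1 are all 1, so H_0 = Z.
  H_1: rank ker ∂_1 − rank ∂_2 = (6 − 3) − 3 = 0, and the invariant factors of ∂_2 are all 1, so H_1 = 0.
  H_2: rank ker ∂_2 − rank ∂_3 = (4 − 3) − 0 = 1, and there is no ∂_3, so H_2 = Z.

(K is a triangulation of the 2-sphere S^2.)

H_0 ≅ Z,  H_1 = 0,  H_2 ≅ Z.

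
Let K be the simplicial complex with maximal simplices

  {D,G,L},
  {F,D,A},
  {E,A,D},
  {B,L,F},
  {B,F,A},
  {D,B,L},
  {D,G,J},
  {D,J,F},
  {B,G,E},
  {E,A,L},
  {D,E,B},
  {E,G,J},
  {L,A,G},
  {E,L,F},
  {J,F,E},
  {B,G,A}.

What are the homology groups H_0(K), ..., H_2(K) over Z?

H_0 = Z,  H_1 = Z^2,  H_2 = Z.

Take the total order A < B < D < E < F < G < J < L on the vertex set. Then K (dimension 2) consists of the simplices:

  0-simplices (8): A, B, D, E, F, G, J, L
  1-simplices (24): AB, AD, AE, AF, AG, AL, BD, BE, BF, BG, BL, DE, DF, DG, DJ, DL, EF, EG, EJ, EL, FJ, FL, GJ, GL
  2-simplices (16): ABF, ABG, ADE, ADF, AEL, AGL, BDE, BDL, BEG, BFL, DFJ, DGJ, DGL, EFJ, EFL, EGJ

Hence C_0 ≅ Z^8, C_1 ≅ Z^24, C_2 ≅ Z^16.

The boundary map ∂_1: C_1 → C_0 is given by ∂[p,q] = [q] − [p]. For instance
  ∂GL = L − G.
This gives a 8×24 integer matrix of rank 7; reducing to Smith normal form yields diagonal entries (1,1,1,1,1,1,1).

Boundary ∂_2: C_2 → C_1 sends each 2-simplex [p,q,r] to [q,r] − [p,r] + [p,q]. For instance
  ∂AGL = GL − AL + AG,
  ∂ABG = BG − AG + AB.
As a 24×16 matrix over Z this has rank 15, with invariant factors (1,1,1,1,1,1,1,1,1,1,1,1,1,1,1).

From H_k ≅ ker(∂_k) / im(∂_{k+1}) we obtain:

  H_0: rank C_0 − rank ∂_1 = 8 − 7 = 1, and the invariant factors of ∂_1 are all 1, so H_0 ≅ Z.
  H_1: rank ker ∂_1 − rank ∂_2 = (24 − 7) − 15 = 2, and the invariant factors of ∂_2 are all 1, so H_1 ≅ Z^2.
  H_2: rank ker ∂_2 − rank ∂_3 = (16 − 15) − 0 = 1, and there is no ∂_3, so H_2 ≅ Z.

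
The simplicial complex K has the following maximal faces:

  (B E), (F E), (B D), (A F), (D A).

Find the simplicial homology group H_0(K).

H_0 ≅ Z.

We work with the vertex ordering A < B < D < E < F. The simplices of K, each written with vertices in increasing order, are:

  0-simplices (5): A, B, D, E, F
  1-simplices (5): AD, AF, BD, BE, EF

giving chain groups C_0 ≅ Z^5, C_1 ≅ Z^5.

Boundary ∂_1: C_1 → C_0 is given by ∂[p,q] = [q] − [p].
As a 5×5 matrix over Z this has rank 4, with invariant factors (1,1,1,1).

Reading off H_k = ker ∂_k / im ∂_{k+1}:

  H_0: rank C_0 − rank ∂_1 = 5 − 4 = 1, and the invariant factors of ∂_1 are all 1, so H_0 ≅ Z.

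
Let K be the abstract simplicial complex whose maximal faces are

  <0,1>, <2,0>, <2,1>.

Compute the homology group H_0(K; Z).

H_0 ≅ Z.

We work with the vertex ordering 0 < 1 < 2. The simplices of K, each written with vertices in increasing order, are:

  0-simplices (3): [0], [1], [2]
  1-simplices (3): [0,1], [0,2], [1,2]

giving chain groups C_0 ≅ Z^3, C_1 ≅ Z^3.

∂_1: C_1 → C_0 is given by ∂[p,q] = [q] − [p].
The 3×3 boundary matrix has rank 2 and Smith normal form diag(1,1).

Computing H_k = (kernel of ∂_k) / (image of ∂_{k+1}):

  H_0: rank C_0 − rank ∂_1 = 3 − 2 = 1, and the invariant factors of ∂_1 are all 1, so H_0 ≅ Z.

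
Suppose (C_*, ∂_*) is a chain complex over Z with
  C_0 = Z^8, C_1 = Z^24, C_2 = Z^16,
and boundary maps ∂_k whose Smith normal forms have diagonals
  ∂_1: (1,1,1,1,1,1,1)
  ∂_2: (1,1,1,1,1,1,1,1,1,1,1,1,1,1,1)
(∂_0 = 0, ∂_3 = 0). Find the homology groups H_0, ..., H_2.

H_0 = Z,  H_1 = Z^2,  H_2 = Z.

H_0: b_0 = 8 − 0 − 7 = 1; torsion from ∂_1 factors > 1: none. So H_0 = Z.
H_1: b_1 = 24 − 7 − 15 = 2; torsion from ∂_2 factors > 1: none. So H_1 = Z^2.
H_2: b_2 = 16 − 15 − 0 = 1; torsion from ∂_3 factors > 1: none. So H_2 = Z.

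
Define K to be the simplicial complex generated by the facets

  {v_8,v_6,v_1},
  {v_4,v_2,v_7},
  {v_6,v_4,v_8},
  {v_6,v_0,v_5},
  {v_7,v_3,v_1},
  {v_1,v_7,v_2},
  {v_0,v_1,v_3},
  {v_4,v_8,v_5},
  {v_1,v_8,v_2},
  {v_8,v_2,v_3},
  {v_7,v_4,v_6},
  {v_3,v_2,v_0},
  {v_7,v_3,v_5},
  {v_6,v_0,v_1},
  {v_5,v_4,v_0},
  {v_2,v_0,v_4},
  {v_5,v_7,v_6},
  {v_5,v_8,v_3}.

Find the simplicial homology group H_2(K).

H_2 ≅ 0.

Order the vertices as v_0 < v_1 < v_2 < v_3 < v_4 < v_5 < v_6 < v_7 < v_8. Listing each simplex with vertices in this order, K has dimension 2 with simplices:

  0-simplices (9): [v_0], [v_1], [v_2], [v_3], [v_4], [v_5], [v_6], [v_7], [v_8]
  1-simplices (27): (27 of them)
  2-simplices (18): (18 of them)

so the chain groups are C_0 ≅ Z^9, C_1 ≅ Z^27, C_2 ≅ Z^18.

∂_1: C_1 → C_0 is given by ∂[p,q] = [q] − [p]. For instance
  ∂[v_1,v_7] = [v_7] − [v_1].
The 9×27 boundary matrix has rank 8 and Smith normal form diag(1,1,1,1,1,1,1,1).

Boundary ∂_2: C_2 → C_1 acts by ∂[p,q,r] = [q,r] − [p,r] + [p,q]. For instance
  ∂[v_1,v_2,v_8] = [v_2,v_8] − [v_1,v_8] + [v_1,v_2],
  ∂[v_5,v_6,v_7] = [v_6,v_7] − [v_5,v_7] + [v_5,v_6].
The 27×18 boundary matrix has rank 18 and Smith normal form diag(1,1,1,1,1,1,1,1,1,1,1,1,1,1,1,1,1,2).

Now H_k = ker ∂_k / im ∂_{k+1}, so:

  H_2: rank ker ∂_2 − rank ∂_3 = (18 − 18) − 0 = 0, and there is no ∂_3, so H_2 = 0.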